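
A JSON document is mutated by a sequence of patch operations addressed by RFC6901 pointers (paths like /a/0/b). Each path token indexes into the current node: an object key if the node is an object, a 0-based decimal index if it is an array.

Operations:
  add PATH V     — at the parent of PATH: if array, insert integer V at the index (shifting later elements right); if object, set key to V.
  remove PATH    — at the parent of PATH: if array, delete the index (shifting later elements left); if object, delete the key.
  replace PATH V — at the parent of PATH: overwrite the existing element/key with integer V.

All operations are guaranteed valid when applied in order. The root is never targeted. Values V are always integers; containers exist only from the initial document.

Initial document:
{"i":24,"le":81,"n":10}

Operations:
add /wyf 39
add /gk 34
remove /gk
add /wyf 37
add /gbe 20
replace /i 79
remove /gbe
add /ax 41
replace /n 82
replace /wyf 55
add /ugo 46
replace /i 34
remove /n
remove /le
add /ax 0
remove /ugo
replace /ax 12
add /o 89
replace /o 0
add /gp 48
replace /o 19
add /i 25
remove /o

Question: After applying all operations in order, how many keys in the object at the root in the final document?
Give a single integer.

Answer: 4

Derivation:
After op 1 (add /wyf 39): {"i":24,"le":81,"n":10,"wyf":39}
After op 2 (add /gk 34): {"gk":34,"i":24,"le":81,"n":10,"wyf":39}
After op 3 (remove /gk): {"i":24,"le":81,"n":10,"wyf":39}
After op 4 (add /wyf 37): {"i":24,"le":81,"n":10,"wyf":37}
After op 5 (add /gbe 20): {"gbe":20,"i":24,"le":81,"n":10,"wyf":37}
After op 6 (replace /i 79): {"gbe":20,"i":79,"le":81,"n":10,"wyf":37}
After op 7 (remove /gbe): {"i":79,"le":81,"n":10,"wyf":37}
After op 8 (add /ax 41): {"ax":41,"i":79,"le":81,"n":10,"wyf":37}
After op 9 (replace /n 82): {"ax":41,"i":79,"le":81,"n":82,"wyf":37}
After op 10 (replace /wyf 55): {"ax":41,"i":79,"le":81,"n":82,"wyf":55}
After op 11 (add /ugo 46): {"ax":41,"i":79,"le":81,"n":82,"ugo":46,"wyf":55}
After op 12 (replace /i 34): {"ax":41,"i":34,"le":81,"n":82,"ugo":46,"wyf":55}
After op 13 (remove /n): {"ax":41,"i":34,"le":81,"ugo":46,"wyf":55}
After op 14 (remove /le): {"ax":41,"i":34,"ugo":46,"wyf":55}
After op 15 (add /ax 0): {"ax":0,"i":34,"ugo":46,"wyf":55}
After op 16 (remove /ugo): {"ax":0,"i":34,"wyf":55}
After op 17 (replace /ax 12): {"ax":12,"i":34,"wyf":55}
After op 18 (add /o 89): {"ax":12,"i":34,"o":89,"wyf":55}
After op 19 (replace /o 0): {"ax":12,"i":34,"o":0,"wyf":55}
After op 20 (add /gp 48): {"ax":12,"gp":48,"i":34,"o":0,"wyf":55}
After op 21 (replace /o 19): {"ax":12,"gp":48,"i":34,"o":19,"wyf":55}
After op 22 (add /i 25): {"ax":12,"gp":48,"i":25,"o":19,"wyf":55}
After op 23 (remove /o): {"ax":12,"gp":48,"i":25,"wyf":55}
Size at the root: 4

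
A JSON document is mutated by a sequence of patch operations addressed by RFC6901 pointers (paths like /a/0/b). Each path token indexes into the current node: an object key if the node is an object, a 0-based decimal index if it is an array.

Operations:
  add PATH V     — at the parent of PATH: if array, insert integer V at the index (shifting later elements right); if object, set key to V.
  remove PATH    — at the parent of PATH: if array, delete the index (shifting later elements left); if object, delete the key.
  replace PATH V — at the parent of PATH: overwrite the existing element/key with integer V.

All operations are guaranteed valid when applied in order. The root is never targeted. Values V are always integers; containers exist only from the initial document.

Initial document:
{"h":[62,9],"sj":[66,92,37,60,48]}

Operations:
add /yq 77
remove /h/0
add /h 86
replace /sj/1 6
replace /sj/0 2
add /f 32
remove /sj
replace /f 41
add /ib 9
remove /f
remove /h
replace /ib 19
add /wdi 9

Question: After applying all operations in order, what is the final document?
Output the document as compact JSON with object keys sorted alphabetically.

Answer: {"ib":19,"wdi":9,"yq":77}

Derivation:
After op 1 (add /yq 77): {"h":[62,9],"sj":[66,92,37,60,48],"yq":77}
After op 2 (remove /h/0): {"h":[9],"sj":[66,92,37,60,48],"yq":77}
After op 3 (add /h 86): {"h":86,"sj":[66,92,37,60,48],"yq":77}
After op 4 (replace /sj/1 6): {"h":86,"sj":[66,6,37,60,48],"yq":77}
After op 5 (replace /sj/0 2): {"h":86,"sj":[2,6,37,60,48],"yq":77}
After op 6 (add /f 32): {"f":32,"h":86,"sj":[2,6,37,60,48],"yq":77}
After op 7 (remove /sj): {"f":32,"h":86,"yq":77}
After op 8 (replace /f 41): {"f":41,"h":86,"yq":77}
After op 9 (add /ib 9): {"f":41,"h":86,"ib":9,"yq":77}
After op 10 (remove /f): {"h":86,"ib":9,"yq":77}
After op 11 (remove /h): {"ib":9,"yq":77}
After op 12 (replace /ib 19): {"ib":19,"yq":77}
After op 13 (add /wdi 9): {"ib":19,"wdi":9,"yq":77}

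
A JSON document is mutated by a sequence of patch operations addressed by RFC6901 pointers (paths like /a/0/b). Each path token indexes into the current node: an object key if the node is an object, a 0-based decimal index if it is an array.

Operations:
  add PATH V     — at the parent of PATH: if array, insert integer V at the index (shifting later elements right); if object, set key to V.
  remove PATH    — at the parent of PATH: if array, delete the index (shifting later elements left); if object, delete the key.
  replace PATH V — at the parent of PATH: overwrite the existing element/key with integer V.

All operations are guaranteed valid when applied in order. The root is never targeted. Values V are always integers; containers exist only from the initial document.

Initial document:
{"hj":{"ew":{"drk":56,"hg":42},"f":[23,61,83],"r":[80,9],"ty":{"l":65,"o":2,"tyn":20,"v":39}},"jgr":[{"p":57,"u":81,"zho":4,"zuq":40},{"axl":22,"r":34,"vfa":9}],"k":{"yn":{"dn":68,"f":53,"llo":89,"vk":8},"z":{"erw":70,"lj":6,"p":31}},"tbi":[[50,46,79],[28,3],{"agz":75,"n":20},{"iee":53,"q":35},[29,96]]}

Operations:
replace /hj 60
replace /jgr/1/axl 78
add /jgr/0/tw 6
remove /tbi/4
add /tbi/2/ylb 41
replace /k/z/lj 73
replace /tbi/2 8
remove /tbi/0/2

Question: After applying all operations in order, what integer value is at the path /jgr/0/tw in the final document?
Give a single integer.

Answer: 6

Derivation:
After op 1 (replace /hj 60): {"hj":60,"jgr":[{"p":57,"u":81,"zho":4,"zuq":40},{"axl":22,"r":34,"vfa":9}],"k":{"yn":{"dn":68,"f":53,"llo":89,"vk":8},"z":{"erw":70,"lj":6,"p":31}},"tbi":[[50,46,79],[28,3],{"agz":75,"n":20},{"iee":53,"q":35},[29,96]]}
After op 2 (replace /jgr/1/axl 78): {"hj":60,"jgr":[{"p":57,"u":81,"zho":4,"zuq":40},{"axl":78,"r":34,"vfa":9}],"k":{"yn":{"dn":68,"f":53,"llo":89,"vk":8},"z":{"erw":70,"lj":6,"p":31}},"tbi":[[50,46,79],[28,3],{"agz":75,"n":20},{"iee":53,"q":35},[29,96]]}
After op 3 (add /jgr/0/tw 6): {"hj":60,"jgr":[{"p":57,"tw":6,"u":81,"zho":4,"zuq":40},{"axl":78,"r":34,"vfa":9}],"k":{"yn":{"dn":68,"f":53,"llo":89,"vk":8},"z":{"erw":70,"lj":6,"p":31}},"tbi":[[50,46,79],[28,3],{"agz":75,"n":20},{"iee":53,"q":35},[29,96]]}
After op 4 (remove /tbi/4): {"hj":60,"jgr":[{"p":57,"tw":6,"u":81,"zho":4,"zuq":40},{"axl":78,"r":34,"vfa":9}],"k":{"yn":{"dn":68,"f":53,"llo":89,"vk":8},"z":{"erw":70,"lj":6,"p":31}},"tbi":[[50,46,79],[28,3],{"agz":75,"n":20},{"iee":53,"q":35}]}
After op 5 (add /tbi/2/ylb 41): {"hj":60,"jgr":[{"p":57,"tw":6,"u":81,"zho":4,"zuq":40},{"axl":78,"r":34,"vfa":9}],"k":{"yn":{"dn":68,"f":53,"llo":89,"vk":8},"z":{"erw":70,"lj":6,"p":31}},"tbi":[[50,46,79],[28,3],{"agz":75,"n":20,"ylb":41},{"iee":53,"q":35}]}
After op 6 (replace /k/z/lj 73): {"hj":60,"jgr":[{"p":57,"tw":6,"u":81,"zho":4,"zuq":40},{"axl":78,"r":34,"vfa":9}],"k":{"yn":{"dn":68,"f":53,"llo":89,"vk":8},"z":{"erw":70,"lj":73,"p":31}},"tbi":[[50,46,79],[28,3],{"agz":75,"n":20,"ylb":41},{"iee":53,"q":35}]}
After op 7 (replace /tbi/2 8): {"hj":60,"jgr":[{"p":57,"tw":6,"u":81,"zho":4,"zuq":40},{"axl":78,"r":34,"vfa":9}],"k":{"yn":{"dn":68,"f":53,"llo":89,"vk":8},"z":{"erw":70,"lj":73,"p":31}},"tbi":[[50,46,79],[28,3],8,{"iee":53,"q":35}]}
After op 8 (remove /tbi/0/2): {"hj":60,"jgr":[{"p":57,"tw":6,"u":81,"zho":4,"zuq":40},{"axl":78,"r":34,"vfa":9}],"k":{"yn":{"dn":68,"f":53,"llo":89,"vk":8},"z":{"erw":70,"lj":73,"p":31}},"tbi":[[50,46],[28,3],8,{"iee":53,"q":35}]}
Value at /jgr/0/tw: 6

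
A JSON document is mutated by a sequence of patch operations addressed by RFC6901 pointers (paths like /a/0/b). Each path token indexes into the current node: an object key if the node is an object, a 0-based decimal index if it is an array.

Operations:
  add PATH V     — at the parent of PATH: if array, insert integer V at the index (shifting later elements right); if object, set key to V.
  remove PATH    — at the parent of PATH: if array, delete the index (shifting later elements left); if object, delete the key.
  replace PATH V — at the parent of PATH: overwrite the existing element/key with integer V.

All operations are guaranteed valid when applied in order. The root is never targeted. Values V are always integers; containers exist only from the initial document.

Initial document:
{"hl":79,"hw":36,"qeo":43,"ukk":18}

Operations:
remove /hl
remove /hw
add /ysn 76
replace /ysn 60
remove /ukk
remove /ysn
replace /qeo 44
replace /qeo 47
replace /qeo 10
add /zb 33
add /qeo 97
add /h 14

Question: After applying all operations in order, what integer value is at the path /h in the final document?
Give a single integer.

After op 1 (remove /hl): {"hw":36,"qeo":43,"ukk":18}
After op 2 (remove /hw): {"qeo":43,"ukk":18}
After op 3 (add /ysn 76): {"qeo":43,"ukk":18,"ysn":76}
After op 4 (replace /ysn 60): {"qeo":43,"ukk":18,"ysn":60}
After op 5 (remove /ukk): {"qeo":43,"ysn":60}
After op 6 (remove /ysn): {"qeo":43}
After op 7 (replace /qeo 44): {"qeo":44}
After op 8 (replace /qeo 47): {"qeo":47}
After op 9 (replace /qeo 10): {"qeo":10}
After op 10 (add /zb 33): {"qeo":10,"zb":33}
After op 11 (add /qeo 97): {"qeo":97,"zb":33}
After op 12 (add /h 14): {"h":14,"qeo":97,"zb":33}
Value at /h: 14

Answer: 14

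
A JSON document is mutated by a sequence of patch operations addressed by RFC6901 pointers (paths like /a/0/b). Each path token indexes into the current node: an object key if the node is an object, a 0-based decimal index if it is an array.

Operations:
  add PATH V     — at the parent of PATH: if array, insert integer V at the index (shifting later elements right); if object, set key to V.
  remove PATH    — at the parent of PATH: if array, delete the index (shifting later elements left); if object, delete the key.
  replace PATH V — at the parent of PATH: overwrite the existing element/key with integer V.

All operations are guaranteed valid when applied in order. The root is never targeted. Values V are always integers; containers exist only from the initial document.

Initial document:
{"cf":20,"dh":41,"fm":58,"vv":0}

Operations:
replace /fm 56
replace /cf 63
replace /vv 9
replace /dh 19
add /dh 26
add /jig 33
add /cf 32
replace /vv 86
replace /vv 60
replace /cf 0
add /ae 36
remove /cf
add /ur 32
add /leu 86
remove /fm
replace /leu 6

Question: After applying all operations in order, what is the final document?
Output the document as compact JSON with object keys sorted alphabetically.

After op 1 (replace /fm 56): {"cf":20,"dh":41,"fm":56,"vv":0}
After op 2 (replace /cf 63): {"cf":63,"dh":41,"fm":56,"vv":0}
After op 3 (replace /vv 9): {"cf":63,"dh":41,"fm":56,"vv":9}
After op 4 (replace /dh 19): {"cf":63,"dh":19,"fm":56,"vv":9}
After op 5 (add /dh 26): {"cf":63,"dh":26,"fm":56,"vv":9}
After op 6 (add /jig 33): {"cf":63,"dh":26,"fm":56,"jig":33,"vv":9}
After op 7 (add /cf 32): {"cf":32,"dh":26,"fm":56,"jig":33,"vv":9}
After op 8 (replace /vv 86): {"cf":32,"dh":26,"fm":56,"jig":33,"vv":86}
After op 9 (replace /vv 60): {"cf":32,"dh":26,"fm":56,"jig":33,"vv":60}
After op 10 (replace /cf 0): {"cf":0,"dh":26,"fm":56,"jig":33,"vv":60}
After op 11 (add /ae 36): {"ae":36,"cf":0,"dh":26,"fm":56,"jig":33,"vv":60}
After op 12 (remove /cf): {"ae":36,"dh":26,"fm":56,"jig":33,"vv":60}
After op 13 (add /ur 32): {"ae":36,"dh":26,"fm":56,"jig":33,"ur":32,"vv":60}
After op 14 (add /leu 86): {"ae":36,"dh":26,"fm":56,"jig":33,"leu":86,"ur":32,"vv":60}
After op 15 (remove /fm): {"ae":36,"dh":26,"jig":33,"leu":86,"ur":32,"vv":60}
After op 16 (replace /leu 6): {"ae":36,"dh":26,"jig":33,"leu":6,"ur":32,"vv":60}

Answer: {"ae":36,"dh":26,"jig":33,"leu":6,"ur":32,"vv":60}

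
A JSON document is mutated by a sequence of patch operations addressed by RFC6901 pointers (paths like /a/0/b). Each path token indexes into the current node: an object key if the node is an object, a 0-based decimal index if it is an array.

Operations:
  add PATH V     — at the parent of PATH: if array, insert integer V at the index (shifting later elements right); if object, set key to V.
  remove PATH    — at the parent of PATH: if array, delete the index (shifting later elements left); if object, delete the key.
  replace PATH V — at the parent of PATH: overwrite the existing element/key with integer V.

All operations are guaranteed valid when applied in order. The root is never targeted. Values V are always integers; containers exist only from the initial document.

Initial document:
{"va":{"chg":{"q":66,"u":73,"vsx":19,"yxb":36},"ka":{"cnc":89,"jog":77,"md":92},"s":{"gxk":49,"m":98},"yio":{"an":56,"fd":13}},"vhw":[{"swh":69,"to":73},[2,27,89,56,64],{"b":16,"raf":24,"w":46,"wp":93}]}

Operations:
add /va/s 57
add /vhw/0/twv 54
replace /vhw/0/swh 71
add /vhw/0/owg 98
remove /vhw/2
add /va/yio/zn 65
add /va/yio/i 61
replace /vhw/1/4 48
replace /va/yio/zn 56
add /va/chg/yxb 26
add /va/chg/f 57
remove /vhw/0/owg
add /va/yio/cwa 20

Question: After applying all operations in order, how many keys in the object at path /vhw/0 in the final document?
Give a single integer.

Answer: 3

Derivation:
After op 1 (add /va/s 57): {"va":{"chg":{"q":66,"u":73,"vsx":19,"yxb":36},"ka":{"cnc":89,"jog":77,"md":92},"s":57,"yio":{"an":56,"fd":13}},"vhw":[{"swh":69,"to":73},[2,27,89,56,64],{"b":16,"raf":24,"w":46,"wp":93}]}
After op 2 (add /vhw/0/twv 54): {"va":{"chg":{"q":66,"u":73,"vsx":19,"yxb":36},"ka":{"cnc":89,"jog":77,"md":92},"s":57,"yio":{"an":56,"fd":13}},"vhw":[{"swh":69,"to":73,"twv":54},[2,27,89,56,64],{"b":16,"raf":24,"w":46,"wp":93}]}
After op 3 (replace /vhw/0/swh 71): {"va":{"chg":{"q":66,"u":73,"vsx":19,"yxb":36},"ka":{"cnc":89,"jog":77,"md":92},"s":57,"yio":{"an":56,"fd":13}},"vhw":[{"swh":71,"to":73,"twv":54},[2,27,89,56,64],{"b":16,"raf":24,"w":46,"wp":93}]}
After op 4 (add /vhw/0/owg 98): {"va":{"chg":{"q":66,"u":73,"vsx":19,"yxb":36},"ka":{"cnc":89,"jog":77,"md":92},"s":57,"yio":{"an":56,"fd":13}},"vhw":[{"owg":98,"swh":71,"to":73,"twv":54},[2,27,89,56,64],{"b":16,"raf":24,"w":46,"wp":93}]}
After op 5 (remove /vhw/2): {"va":{"chg":{"q":66,"u":73,"vsx":19,"yxb":36},"ka":{"cnc":89,"jog":77,"md":92},"s":57,"yio":{"an":56,"fd":13}},"vhw":[{"owg":98,"swh":71,"to":73,"twv":54},[2,27,89,56,64]]}
After op 6 (add /va/yio/zn 65): {"va":{"chg":{"q":66,"u":73,"vsx":19,"yxb":36},"ka":{"cnc":89,"jog":77,"md":92},"s":57,"yio":{"an":56,"fd":13,"zn":65}},"vhw":[{"owg":98,"swh":71,"to":73,"twv":54},[2,27,89,56,64]]}
After op 7 (add /va/yio/i 61): {"va":{"chg":{"q":66,"u":73,"vsx":19,"yxb":36},"ka":{"cnc":89,"jog":77,"md":92},"s":57,"yio":{"an":56,"fd":13,"i":61,"zn":65}},"vhw":[{"owg":98,"swh":71,"to":73,"twv":54},[2,27,89,56,64]]}
After op 8 (replace /vhw/1/4 48): {"va":{"chg":{"q":66,"u":73,"vsx":19,"yxb":36},"ka":{"cnc":89,"jog":77,"md":92},"s":57,"yio":{"an":56,"fd":13,"i":61,"zn":65}},"vhw":[{"owg":98,"swh":71,"to":73,"twv":54},[2,27,89,56,48]]}
After op 9 (replace /va/yio/zn 56): {"va":{"chg":{"q":66,"u":73,"vsx":19,"yxb":36},"ka":{"cnc":89,"jog":77,"md":92},"s":57,"yio":{"an":56,"fd":13,"i":61,"zn":56}},"vhw":[{"owg":98,"swh":71,"to":73,"twv":54},[2,27,89,56,48]]}
After op 10 (add /va/chg/yxb 26): {"va":{"chg":{"q":66,"u":73,"vsx":19,"yxb":26},"ka":{"cnc":89,"jog":77,"md":92},"s":57,"yio":{"an":56,"fd":13,"i":61,"zn":56}},"vhw":[{"owg":98,"swh":71,"to":73,"twv":54},[2,27,89,56,48]]}
After op 11 (add /va/chg/f 57): {"va":{"chg":{"f":57,"q":66,"u":73,"vsx":19,"yxb":26},"ka":{"cnc":89,"jog":77,"md":92},"s":57,"yio":{"an":56,"fd":13,"i":61,"zn":56}},"vhw":[{"owg":98,"swh":71,"to":73,"twv":54},[2,27,89,56,48]]}
After op 12 (remove /vhw/0/owg): {"va":{"chg":{"f":57,"q":66,"u":73,"vsx":19,"yxb":26},"ka":{"cnc":89,"jog":77,"md":92},"s":57,"yio":{"an":56,"fd":13,"i":61,"zn":56}},"vhw":[{"swh":71,"to":73,"twv":54},[2,27,89,56,48]]}
After op 13 (add /va/yio/cwa 20): {"va":{"chg":{"f":57,"q":66,"u":73,"vsx":19,"yxb":26},"ka":{"cnc":89,"jog":77,"md":92},"s":57,"yio":{"an":56,"cwa":20,"fd":13,"i":61,"zn":56}},"vhw":[{"swh":71,"to":73,"twv":54},[2,27,89,56,48]]}
Size at path /vhw/0: 3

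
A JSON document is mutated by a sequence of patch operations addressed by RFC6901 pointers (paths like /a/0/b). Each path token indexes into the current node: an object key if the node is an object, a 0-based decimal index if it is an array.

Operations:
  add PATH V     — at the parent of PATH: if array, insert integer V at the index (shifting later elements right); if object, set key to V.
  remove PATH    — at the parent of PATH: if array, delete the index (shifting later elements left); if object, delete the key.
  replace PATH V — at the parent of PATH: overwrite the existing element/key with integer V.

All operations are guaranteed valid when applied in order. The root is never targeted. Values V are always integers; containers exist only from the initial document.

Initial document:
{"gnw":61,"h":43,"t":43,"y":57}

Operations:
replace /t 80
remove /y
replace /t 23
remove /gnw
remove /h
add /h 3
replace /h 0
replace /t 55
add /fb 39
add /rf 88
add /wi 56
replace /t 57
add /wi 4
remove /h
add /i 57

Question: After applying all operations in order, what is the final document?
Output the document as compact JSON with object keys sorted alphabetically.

Answer: {"fb":39,"i":57,"rf":88,"t":57,"wi":4}

Derivation:
After op 1 (replace /t 80): {"gnw":61,"h":43,"t":80,"y":57}
After op 2 (remove /y): {"gnw":61,"h":43,"t":80}
After op 3 (replace /t 23): {"gnw":61,"h":43,"t":23}
After op 4 (remove /gnw): {"h":43,"t":23}
After op 5 (remove /h): {"t":23}
After op 6 (add /h 3): {"h":3,"t":23}
After op 7 (replace /h 0): {"h":0,"t":23}
After op 8 (replace /t 55): {"h":0,"t":55}
After op 9 (add /fb 39): {"fb":39,"h":0,"t":55}
After op 10 (add /rf 88): {"fb":39,"h":0,"rf":88,"t":55}
After op 11 (add /wi 56): {"fb":39,"h":0,"rf":88,"t":55,"wi":56}
After op 12 (replace /t 57): {"fb":39,"h":0,"rf":88,"t":57,"wi":56}
After op 13 (add /wi 4): {"fb":39,"h":0,"rf":88,"t":57,"wi":4}
After op 14 (remove /h): {"fb":39,"rf":88,"t":57,"wi":4}
After op 15 (add /i 57): {"fb":39,"i":57,"rf":88,"t":57,"wi":4}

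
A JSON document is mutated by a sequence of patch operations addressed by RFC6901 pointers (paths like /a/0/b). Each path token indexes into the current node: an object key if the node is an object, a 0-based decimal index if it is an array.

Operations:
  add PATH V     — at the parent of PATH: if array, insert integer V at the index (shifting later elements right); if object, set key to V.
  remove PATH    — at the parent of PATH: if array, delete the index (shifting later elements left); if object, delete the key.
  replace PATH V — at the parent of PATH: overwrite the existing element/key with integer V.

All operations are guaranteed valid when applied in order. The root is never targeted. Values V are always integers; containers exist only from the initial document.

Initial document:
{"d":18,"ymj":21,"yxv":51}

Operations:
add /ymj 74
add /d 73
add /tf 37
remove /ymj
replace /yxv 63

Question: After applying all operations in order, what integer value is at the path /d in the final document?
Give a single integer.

Answer: 73

Derivation:
After op 1 (add /ymj 74): {"d":18,"ymj":74,"yxv":51}
After op 2 (add /d 73): {"d":73,"ymj":74,"yxv":51}
After op 3 (add /tf 37): {"d":73,"tf":37,"ymj":74,"yxv":51}
After op 4 (remove /ymj): {"d":73,"tf":37,"yxv":51}
After op 5 (replace /yxv 63): {"d":73,"tf":37,"yxv":63}
Value at /d: 73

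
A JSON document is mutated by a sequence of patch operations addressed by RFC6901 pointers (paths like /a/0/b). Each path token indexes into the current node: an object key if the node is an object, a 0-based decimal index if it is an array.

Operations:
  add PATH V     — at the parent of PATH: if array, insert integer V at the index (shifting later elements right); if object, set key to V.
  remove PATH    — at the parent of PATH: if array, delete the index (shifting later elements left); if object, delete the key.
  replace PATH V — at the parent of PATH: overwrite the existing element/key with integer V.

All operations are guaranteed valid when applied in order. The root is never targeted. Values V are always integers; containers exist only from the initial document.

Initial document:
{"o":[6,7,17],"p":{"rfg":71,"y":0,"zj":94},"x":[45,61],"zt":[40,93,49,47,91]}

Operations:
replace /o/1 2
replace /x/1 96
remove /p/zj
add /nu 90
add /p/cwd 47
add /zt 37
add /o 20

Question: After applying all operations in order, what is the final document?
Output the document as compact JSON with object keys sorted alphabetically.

After op 1 (replace /o/1 2): {"o":[6,2,17],"p":{"rfg":71,"y":0,"zj":94},"x":[45,61],"zt":[40,93,49,47,91]}
After op 2 (replace /x/1 96): {"o":[6,2,17],"p":{"rfg":71,"y":0,"zj":94},"x":[45,96],"zt":[40,93,49,47,91]}
After op 3 (remove /p/zj): {"o":[6,2,17],"p":{"rfg":71,"y":0},"x":[45,96],"zt":[40,93,49,47,91]}
After op 4 (add /nu 90): {"nu":90,"o":[6,2,17],"p":{"rfg":71,"y":0},"x":[45,96],"zt":[40,93,49,47,91]}
After op 5 (add /p/cwd 47): {"nu":90,"o":[6,2,17],"p":{"cwd":47,"rfg":71,"y":0},"x":[45,96],"zt":[40,93,49,47,91]}
After op 6 (add /zt 37): {"nu":90,"o":[6,2,17],"p":{"cwd":47,"rfg":71,"y":0},"x":[45,96],"zt":37}
After op 7 (add /o 20): {"nu":90,"o":20,"p":{"cwd":47,"rfg":71,"y":0},"x":[45,96],"zt":37}

Answer: {"nu":90,"o":20,"p":{"cwd":47,"rfg":71,"y":0},"x":[45,96],"zt":37}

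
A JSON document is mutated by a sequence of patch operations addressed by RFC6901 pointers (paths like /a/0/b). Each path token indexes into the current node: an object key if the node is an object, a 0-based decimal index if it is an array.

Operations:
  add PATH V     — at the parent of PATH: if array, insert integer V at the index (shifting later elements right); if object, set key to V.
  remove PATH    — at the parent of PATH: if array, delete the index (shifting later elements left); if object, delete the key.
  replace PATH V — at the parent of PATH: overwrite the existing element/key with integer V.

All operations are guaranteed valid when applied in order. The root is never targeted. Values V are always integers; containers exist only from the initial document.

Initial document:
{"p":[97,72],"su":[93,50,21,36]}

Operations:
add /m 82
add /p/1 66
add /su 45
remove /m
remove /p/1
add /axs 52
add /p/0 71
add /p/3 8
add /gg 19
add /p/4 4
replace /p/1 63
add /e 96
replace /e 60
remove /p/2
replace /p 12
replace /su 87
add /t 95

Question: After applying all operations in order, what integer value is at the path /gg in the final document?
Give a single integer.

After op 1 (add /m 82): {"m":82,"p":[97,72],"su":[93,50,21,36]}
After op 2 (add /p/1 66): {"m":82,"p":[97,66,72],"su":[93,50,21,36]}
After op 3 (add /su 45): {"m":82,"p":[97,66,72],"su":45}
After op 4 (remove /m): {"p":[97,66,72],"su":45}
After op 5 (remove /p/1): {"p":[97,72],"su":45}
After op 6 (add /axs 52): {"axs":52,"p":[97,72],"su":45}
After op 7 (add /p/0 71): {"axs":52,"p":[71,97,72],"su":45}
After op 8 (add /p/3 8): {"axs":52,"p":[71,97,72,8],"su":45}
After op 9 (add /gg 19): {"axs":52,"gg":19,"p":[71,97,72,8],"su":45}
After op 10 (add /p/4 4): {"axs":52,"gg":19,"p":[71,97,72,8,4],"su":45}
After op 11 (replace /p/1 63): {"axs":52,"gg":19,"p":[71,63,72,8,4],"su":45}
After op 12 (add /e 96): {"axs":52,"e":96,"gg":19,"p":[71,63,72,8,4],"su":45}
After op 13 (replace /e 60): {"axs":52,"e":60,"gg":19,"p":[71,63,72,8,4],"su":45}
After op 14 (remove /p/2): {"axs":52,"e":60,"gg":19,"p":[71,63,8,4],"su":45}
After op 15 (replace /p 12): {"axs":52,"e":60,"gg":19,"p":12,"su":45}
After op 16 (replace /su 87): {"axs":52,"e":60,"gg":19,"p":12,"su":87}
After op 17 (add /t 95): {"axs":52,"e":60,"gg":19,"p":12,"su":87,"t":95}
Value at /gg: 19

Answer: 19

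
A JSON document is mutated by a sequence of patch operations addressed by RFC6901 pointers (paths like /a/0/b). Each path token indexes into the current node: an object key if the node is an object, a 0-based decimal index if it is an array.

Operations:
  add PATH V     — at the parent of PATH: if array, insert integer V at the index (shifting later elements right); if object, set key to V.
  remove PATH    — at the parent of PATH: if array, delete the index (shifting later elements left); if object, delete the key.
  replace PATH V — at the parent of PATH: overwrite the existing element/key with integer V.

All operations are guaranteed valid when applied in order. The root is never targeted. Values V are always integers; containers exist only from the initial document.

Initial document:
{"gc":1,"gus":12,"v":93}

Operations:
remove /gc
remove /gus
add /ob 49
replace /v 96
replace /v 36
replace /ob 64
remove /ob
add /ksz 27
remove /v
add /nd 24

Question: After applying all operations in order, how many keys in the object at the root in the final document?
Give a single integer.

After op 1 (remove /gc): {"gus":12,"v":93}
After op 2 (remove /gus): {"v":93}
After op 3 (add /ob 49): {"ob":49,"v":93}
After op 4 (replace /v 96): {"ob":49,"v":96}
After op 5 (replace /v 36): {"ob":49,"v":36}
After op 6 (replace /ob 64): {"ob":64,"v":36}
After op 7 (remove /ob): {"v":36}
After op 8 (add /ksz 27): {"ksz":27,"v":36}
After op 9 (remove /v): {"ksz":27}
After op 10 (add /nd 24): {"ksz":27,"nd":24}
Size at the root: 2

Answer: 2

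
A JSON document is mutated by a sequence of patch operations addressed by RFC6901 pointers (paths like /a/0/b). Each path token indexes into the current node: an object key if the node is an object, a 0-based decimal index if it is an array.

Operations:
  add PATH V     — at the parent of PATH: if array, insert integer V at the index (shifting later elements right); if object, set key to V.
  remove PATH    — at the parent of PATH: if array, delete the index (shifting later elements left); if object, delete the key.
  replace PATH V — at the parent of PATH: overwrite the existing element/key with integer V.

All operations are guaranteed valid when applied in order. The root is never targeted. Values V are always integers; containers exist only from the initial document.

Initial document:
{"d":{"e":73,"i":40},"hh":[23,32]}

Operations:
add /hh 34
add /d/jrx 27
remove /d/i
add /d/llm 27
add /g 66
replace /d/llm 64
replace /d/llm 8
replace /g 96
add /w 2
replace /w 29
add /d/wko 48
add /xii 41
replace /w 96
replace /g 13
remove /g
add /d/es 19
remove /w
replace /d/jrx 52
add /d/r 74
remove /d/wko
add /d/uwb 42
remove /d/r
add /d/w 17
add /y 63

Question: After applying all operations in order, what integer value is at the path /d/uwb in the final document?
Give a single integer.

After op 1 (add /hh 34): {"d":{"e":73,"i":40},"hh":34}
After op 2 (add /d/jrx 27): {"d":{"e":73,"i":40,"jrx":27},"hh":34}
After op 3 (remove /d/i): {"d":{"e":73,"jrx":27},"hh":34}
After op 4 (add /d/llm 27): {"d":{"e":73,"jrx":27,"llm":27},"hh":34}
After op 5 (add /g 66): {"d":{"e":73,"jrx":27,"llm":27},"g":66,"hh":34}
After op 6 (replace /d/llm 64): {"d":{"e":73,"jrx":27,"llm":64},"g":66,"hh":34}
After op 7 (replace /d/llm 8): {"d":{"e":73,"jrx":27,"llm":8},"g":66,"hh":34}
After op 8 (replace /g 96): {"d":{"e":73,"jrx":27,"llm":8},"g":96,"hh":34}
After op 9 (add /w 2): {"d":{"e":73,"jrx":27,"llm":8},"g":96,"hh":34,"w":2}
After op 10 (replace /w 29): {"d":{"e":73,"jrx":27,"llm":8},"g":96,"hh":34,"w":29}
After op 11 (add /d/wko 48): {"d":{"e":73,"jrx":27,"llm":8,"wko":48},"g":96,"hh":34,"w":29}
After op 12 (add /xii 41): {"d":{"e":73,"jrx":27,"llm":8,"wko":48},"g":96,"hh":34,"w":29,"xii":41}
After op 13 (replace /w 96): {"d":{"e":73,"jrx":27,"llm":8,"wko":48},"g":96,"hh":34,"w":96,"xii":41}
After op 14 (replace /g 13): {"d":{"e":73,"jrx":27,"llm":8,"wko":48},"g":13,"hh":34,"w":96,"xii":41}
After op 15 (remove /g): {"d":{"e":73,"jrx":27,"llm":8,"wko":48},"hh":34,"w":96,"xii":41}
After op 16 (add /d/es 19): {"d":{"e":73,"es":19,"jrx":27,"llm":8,"wko":48},"hh":34,"w":96,"xii":41}
After op 17 (remove /w): {"d":{"e":73,"es":19,"jrx":27,"llm":8,"wko":48},"hh":34,"xii":41}
After op 18 (replace /d/jrx 52): {"d":{"e":73,"es":19,"jrx":52,"llm":8,"wko":48},"hh":34,"xii":41}
After op 19 (add /d/r 74): {"d":{"e":73,"es":19,"jrx":52,"llm":8,"r":74,"wko":48},"hh":34,"xii":41}
After op 20 (remove /d/wko): {"d":{"e":73,"es":19,"jrx":52,"llm":8,"r":74},"hh":34,"xii":41}
After op 21 (add /d/uwb 42): {"d":{"e":73,"es":19,"jrx":52,"llm":8,"r":74,"uwb":42},"hh":34,"xii":41}
After op 22 (remove /d/r): {"d":{"e":73,"es":19,"jrx":52,"llm":8,"uwb":42},"hh":34,"xii":41}
After op 23 (add /d/w 17): {"d":{"e":73,"es":19,"jrx":52,"llm":8,"uwb":42,"w":17},"hh":34,"xii":41}
After op 24 (add /y 63): {"d":{"e":73,"es":19,"jrx":52,"llm":8,"uwb":42,"w":17},"hh":34,"xii":41,"y":63}
Value at /d/uwb: 42

Answer: 42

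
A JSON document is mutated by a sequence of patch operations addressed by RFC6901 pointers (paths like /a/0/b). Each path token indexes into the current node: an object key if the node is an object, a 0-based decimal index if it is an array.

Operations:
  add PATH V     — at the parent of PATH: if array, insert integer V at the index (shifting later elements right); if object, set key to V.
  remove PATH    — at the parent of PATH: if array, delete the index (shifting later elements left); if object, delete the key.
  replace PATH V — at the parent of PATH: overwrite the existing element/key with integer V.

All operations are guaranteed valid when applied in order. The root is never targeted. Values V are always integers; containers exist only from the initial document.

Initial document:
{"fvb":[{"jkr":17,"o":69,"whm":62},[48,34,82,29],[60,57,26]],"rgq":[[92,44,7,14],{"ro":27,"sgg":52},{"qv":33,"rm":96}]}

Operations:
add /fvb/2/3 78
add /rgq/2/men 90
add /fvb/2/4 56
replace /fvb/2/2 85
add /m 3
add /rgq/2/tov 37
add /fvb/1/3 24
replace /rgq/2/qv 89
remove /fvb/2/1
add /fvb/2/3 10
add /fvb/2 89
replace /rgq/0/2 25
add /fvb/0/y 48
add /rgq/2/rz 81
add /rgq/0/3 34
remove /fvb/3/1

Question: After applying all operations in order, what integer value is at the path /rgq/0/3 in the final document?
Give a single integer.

Answer: 34

Derivation:
After op 1 (add /fvb/2/3 78): {"fvb":[{"jkr":17,"o":69,"whm":62},[48,34,82,29],[60,57,26,78]],"rgq":[[92,44,7,14],{"ro":27,"sgg":52},{"qv":33,"rm":96}]}
After op 2 (add /rgq/2/men 90): {"fvb":[{"jkr":17,"o":69,"whm":62},[48,34,82,29],[60,57,26,78]],"rgq":[[92,44,7,14],{"ro":27,"sgg":52},{"men":90,"qv":33,"rm":96}]}
After op 3 (add /fvb/2/4 56): {"fvb":[{"jkr":17,"o":69,"whm":62},[48,34,82,29],[60,57,26,78,56]],"rgq":[[92,44,7,14],{"ro":27,"sgg":52},{"men":90,"qv":33,"rm":96}]}
After op 4 (replace /fvb/2/2 85): {"fvb":[{"jkr":17,"o":69,"whm":62},[48,34,82,29],[60,57,85,78,56]],"rgq":[[92,44,7,14],{"ro":27,"sgg":52},{"men":90,"qv":33,"rm":96}]}
After op 5 (add /m 3): {"fvb":[{"jkr":17,"o":69,"whm":62},[48,34,82,29],[60,57,85,78,56]],"m":3,"rgq":[[92,44,7,14],{"ro":27,"sgg":52},{"men":90,"qv":33,"rm":96}]}
After op 6 (add /rgq/2/tov 37): {"fvb":[{"jkr":17,"o":69,"whm":62},[48,34,82,29],[60,57,85,78,56]],"m":3,"rgq":[[92,44,7,14],{"ro":27,"sgg":52},{"men":90,"qv":33,"rm":96,"tov":37}]}
After op 7 (add /fvb/1/3 24): {"fvb":[{"jkr":17,"o":69,"whm":62},[48,34,82,24,29],[60,57,85,78,56]],"m":3,"rgq":[[92,44,7,14],{"ro":27,"sgg":52},{"men":90,"qv":33,"rm":96,"tov":37}]}
After op 8 (replace /rgq/2/qv 89): {"fvb":[{"jkr":17,"o":69,"whm":62},[48,34,82,24,29],[60,57,85,78,56]],"m":3,"rgq":[[92,44,7,14],{"ro":27,"sgg":52},{"men":90,"qv":89,"rm":96,"tov":37}]}
After op 9 (remove /fvb/2/1): {"fvb":[{"jkr":17,"o":69,"whm":62},[48,34,82,24,29],[60,85,78,56]],"m":3,"rgq":[[92,44,7,14],{"ro":27,"sgg":52},{"men":90,"qv":89,"rm":96,"tov":37}]}
After op 10 (add /fvb/2/3 10): {"fvb":[{"jkr":17,"o":69,"whm":62},[48,34,82,24,29],[60,85,78,10,56]],"m":3,"rgq":[[92,44,7,14],{"ro":27,"sgg":52},{"men":90,"qv":89,"rm":96,"tov":37}]}
After op 11 (add /fvb/2 89): {"fvb":[{"jkr":17,"o":69,"whm":62},[48,34,82,24,29],89,[60,85,78,10,56]],"m":3,"rgq":[[92,44,7,14],{"ro":27,"sgg":52},{"men":90,"qv":89,"rm":96,"tov":37}]}
After op 12 (replace /rgq/0/2 25): {"fvb":[{"jkr":17,"o":69,"whm":62},[48,34,82,24,29],89,[60,85,78,10,56]],"m":3,"rgq":[[92,44,25,14],{"ro":27,"sgg":52},{"men":90,"qv":89,"rm":96,"tov":37}]}
After op 13 (add /fvb/0/y 48): {"fvb":[{"jkr":17,"o":69,"whm":62,"y":48},[48,34,82,24,29],89,[60,85,78,10,56]],"m":3,"rgq":[[92,44,25,14],{"ro":27,"sgg":52},{"men":90,"qv":89,"rm":96,"tov":37}]}
After op 14 (add /rgq/2/rz 81): {"fvb":[{"jkr":17,"o":69,"whm":62,"y":48},[48,34,82,24,29],89,[60,85,78,10,56]],"m":3,"rgq":[[92,44,25,14],{"ro":27,"sgg":52},{"men":90,"qv":89,"rm":96,"rz":81,"tov":37}]}
After op 15 (add /rgq/0/3 34): {"fvb":[{"jkr":17,"o":69,"whm":62,"y":48},[48,34,82,24,29],89,[60,85,78,10,56]],"m":3,"rgq":[[92,44,25,34,14],{"ro":27,"sgg":52},{"men":90,"qv":89,"rm":96,"rz":81,"tov":37}]}
After op 16 (remove /fvb/3/1): {"fvb":[{"jkr":17,"o":69,"whm":62,"y":48},[48,34,82,24,29],89,[60,78,10,56]],"m":3,"rgq":[[92,44,25,34,14],{"ro":27,"sgg":52},{"men":90,"qv":89,"rm":96,"rz":81,"tov":37}]}
Value at /rgq/0/3: 34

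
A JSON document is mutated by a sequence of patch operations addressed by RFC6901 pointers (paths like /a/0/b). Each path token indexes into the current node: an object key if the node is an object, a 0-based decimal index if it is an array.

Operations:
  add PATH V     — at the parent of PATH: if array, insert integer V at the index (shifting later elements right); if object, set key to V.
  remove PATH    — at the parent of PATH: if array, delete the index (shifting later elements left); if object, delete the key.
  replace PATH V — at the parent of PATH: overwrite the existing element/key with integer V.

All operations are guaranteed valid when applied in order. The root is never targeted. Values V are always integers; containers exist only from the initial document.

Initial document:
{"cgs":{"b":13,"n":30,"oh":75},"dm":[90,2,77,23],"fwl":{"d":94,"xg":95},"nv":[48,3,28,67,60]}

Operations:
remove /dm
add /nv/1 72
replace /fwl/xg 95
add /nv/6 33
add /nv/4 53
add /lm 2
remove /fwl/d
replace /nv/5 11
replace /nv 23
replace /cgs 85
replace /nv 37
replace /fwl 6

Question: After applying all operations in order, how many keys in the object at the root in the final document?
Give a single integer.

Answer: 4

Derivation:
After op 1 (remove /dm): {"cgs":{"b":13,"n":30,"oh":75},"fwl":{"d":94,"xg":95},"nv":[48,3,28,67,60]}
After op 2 (add /nv/1 72): {"cgs":{"b":13,"n":30,"oh":75},"fwl":{"d":94,"xg":95},"nv":[48,72,3,28,67,60]}
After op 3 (replace /fwl/xg 95): {"cgs":{"b":13,"n":30,"oh":75},"fwl":{"d":94,"xg":95},"nv":[48,72,3,28,67,60]}
After op 4 (add /nv/6 33): {"cgs":{"b":13,"n":30,"oh":75},"fwl":{"d":94,"xg":95},"nv":[48,72,3,28,67,60,33]}
After op 5 (add /nv/4 53): {"cgs":{"b":13,"n":30,"oh":75},"fwl":{"d":94,"xg":95},"nv":[48,72,3,28,53,67,60,33]}
After op 6 (add /lm 2): {"cgs":{"b":13,"n":30,"oh":75},"fwl":{"d":94,"xg":95},"lm":2,"nv":[48,72,3,28,53,67,60,33]}
After op 7 (remove /fwl/d): {"cgs":{"b":13,"n":30,"oh":75},"fwl":{"xg":95},"lm":2,"nv":[48,72,3,28,53,67,60,33]}
After op 8 (replace /nv/5 11): {"cgs":{"b":13,"n":30,"oh":75},"fwl":{"xg":95},"lm":2,"nv":[48,72,3,28,53,11,60,33]}
After op 9 (replace /nv 23): {"cgs":{"b":13,"n":30,"oh":75},"fwl":{"xg":95},"lm":2,"nv":23}
After op 10 (replace /cgs 85): {"cgs":85,"fwl":{"xg":95},"lm":2,"nv":23}
After op 11 (replace /nv 37): {"cgs":85,"fwl":{"xg":95},"lm":2,"nv":37}
After op 12 (replace /fwl 6): {"cgs":85,"fwl":6,"lm":2,"nv":37}
Size at the root: 4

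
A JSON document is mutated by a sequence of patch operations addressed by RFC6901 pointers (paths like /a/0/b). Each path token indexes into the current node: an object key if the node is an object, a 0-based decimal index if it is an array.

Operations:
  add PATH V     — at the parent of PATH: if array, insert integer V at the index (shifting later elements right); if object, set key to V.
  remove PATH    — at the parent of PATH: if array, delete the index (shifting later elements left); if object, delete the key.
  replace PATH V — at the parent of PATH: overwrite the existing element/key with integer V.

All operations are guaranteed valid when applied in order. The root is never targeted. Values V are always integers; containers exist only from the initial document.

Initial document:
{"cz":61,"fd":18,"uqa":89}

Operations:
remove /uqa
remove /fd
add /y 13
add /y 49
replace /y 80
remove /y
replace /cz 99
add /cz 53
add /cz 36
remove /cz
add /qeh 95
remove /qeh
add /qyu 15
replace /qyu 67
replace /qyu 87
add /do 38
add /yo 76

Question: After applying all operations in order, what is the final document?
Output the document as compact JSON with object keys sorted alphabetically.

After op 1 (remove /uqa): {"cz":61,"fd":18}
After op 2 (remove /fd): {"cz":61}
After op 3 (add /y 13): {"cz":61,"y":13}
After op 4 (add /y 49): {"cz":61,"y":49}
After op 5 (replace /y 80): {"cz":61,"y":80}
After op 6 (remove /y): {"cz":61}
After op 7 (replace /cz 99): {"cz":99}
After op 8 (add /cz 53): {"cz":53}
After op 9 (add /cz 36): {"cz":36}
After op 10 (remove /cz): {}
After op 11 (add /qeh 95): {"qeh":95}
After op 12 (remove /qeh): {}
After op 13 (add /qyu 15): {"qyu":15}
After op 14 (replace /qyu 67): {"qyu":67}
After op 15 (replace /qyu 87): {"qyu":87}
After op 16 (add /do 38): {"do":38,"qyu":87}
After op 17 (add /yo 76): {"do":38,"qyu":87,"yo":76}

Answer: {"do":38,"qyu":87,"yo":76}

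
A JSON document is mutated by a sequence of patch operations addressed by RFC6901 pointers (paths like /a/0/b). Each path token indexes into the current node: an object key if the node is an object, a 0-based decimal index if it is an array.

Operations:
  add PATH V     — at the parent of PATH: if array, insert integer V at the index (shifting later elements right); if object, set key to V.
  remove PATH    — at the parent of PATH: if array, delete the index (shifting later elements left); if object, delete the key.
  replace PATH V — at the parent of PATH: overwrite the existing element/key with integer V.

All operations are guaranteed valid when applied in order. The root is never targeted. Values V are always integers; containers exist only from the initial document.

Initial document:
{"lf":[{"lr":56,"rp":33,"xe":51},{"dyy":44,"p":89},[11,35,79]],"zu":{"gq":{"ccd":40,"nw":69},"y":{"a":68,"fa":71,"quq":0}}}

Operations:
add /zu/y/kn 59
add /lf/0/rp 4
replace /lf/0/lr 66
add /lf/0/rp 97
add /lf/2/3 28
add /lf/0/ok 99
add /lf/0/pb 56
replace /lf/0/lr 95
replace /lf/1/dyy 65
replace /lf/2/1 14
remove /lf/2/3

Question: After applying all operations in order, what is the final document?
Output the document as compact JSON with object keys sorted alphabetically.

After op 1 (add /zu/y/kn 59): {"lf":[{"lr":56,"rp":33,"xe":51},{"dyy":44,"p":89},[11,35,79]],"zu":{"gq":{"ccd":40,"nw":69},"y":{"a":68,"fa":71,"kn":59,"quq":0}}}
After op 2 (add /lf/0/rp 4): {"lf":[{"lr":56,"rp":4,"xe":51},{"dyy":44,"p":89},[11,35,79]],"zu":{"gq":{"ccd":40,"nw":69},"y":{"a":68,"fa":71,"kn":59,"quq":0}}}
After op 3 (replace /lf/0/lr 66): {"lf":[{"lr":66,"rp":4,"xe":51},{"dyy":44,"p":89},[11,35,79]],"zu":{"gq":{"ccd":40,"nw":69},"y":{"a":68,"fa":71,"kn":59,"quq":0}}}
After op 4 (add /lf/0/rp 97): {"lf":[{"lr":66,"rp":97,"xe":51},{"dyy":44,"p":89},[11,35,79]],"zu":{"gq":{"ccd":40,"nw":69},"y":{"a":68,"fa":71,"kn":59,"quq":0}}}
After op 5 (add /lf/2/3 28): {"lf":[{"lr":66,"rp":97,"xe":51},{"dyy":44,"p":89},[11,35,79,28]],"zu":{"gq":{"ccd":40,"nw":69},"y":{"a":68,"fa":71,"kn":59,"quq":0}}}
After op 6 (add /lf/0/ok 99): {"lf":[{"lr":66,"ok":99,"rp":97,"xe":51},{"dyy":44,"p":89},[11,35,79,28]],"zu":{"gq":{"ccd":40,"nw":69},"y":{"a":68,"fa":71,"kn":59,"quq":0}}}
After op 7 (add /lf/0/pb 56): {"lf":[{"lr":66,"ok":99,"pb":56,"rp":97,"xe":51},{"dyy":44,"p":89},[11,35,79,28]],"zu":{"gq":{"ccd":40,"nw":69},"y":{"a":68,"fa":71,"kn":59,"quq":0}}}
After op 8 (replace /lf/0/lr 95): {"lf":[{"lr":95,"ok":99,"pb":56,"rp":97,"xe":51},{"dyy":44,"p":89},[11,35,79,28]],"zu":{"gq":{"ccd":40,"nw":69},"y":{"a":68,"fa":71,"kn":59,"quq":0}}}
After op 9 (replace /lf/1/dyy 65): {"lf":[{"lr":95,"ok":99,"pb":56,"rp":97,"xe":51},{"dyy":65,"p":89},[11,35,79,28]],"zu":{"gq":{"ccd":40,"nw":69},"y":{"a":68,"fa":71,"kn":59,"quq":0}}}
After op 10 (replace /lf/2/1 14): {"lf":[{"lr":95,"ok":99,"pb":56,"rp":97,"xe":51},{"dyy":65,"p":89},[11,14,79,28]],"zu":{"gq":{"ccd":40,"nw":69},"y":{"a":68,"fa":71,"kn":59,"quq":0}}}
After op 11 (remove /lf/2/3): {"lf":[{"lr":95,"ok":99,"pb":56,"rp":97,"xe":51},{"dyy":65,"p":89},[11,14,79]],"zu":{"gq":{"ccd":40,"nw":69},"y":{"a":68,"fa":71,"kn":59,"quq":0}}}

Answer: {"lf":[{"lr":95,"ok":99,"pb":56,"rp":97,"xe":51},{"dyy":65,"p":89},[11,14,79]],"zu":{"gq":{"ccd":40,"nw":69},"y":{"a":68,"fa":71,"kn":59,"quq":0}}}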